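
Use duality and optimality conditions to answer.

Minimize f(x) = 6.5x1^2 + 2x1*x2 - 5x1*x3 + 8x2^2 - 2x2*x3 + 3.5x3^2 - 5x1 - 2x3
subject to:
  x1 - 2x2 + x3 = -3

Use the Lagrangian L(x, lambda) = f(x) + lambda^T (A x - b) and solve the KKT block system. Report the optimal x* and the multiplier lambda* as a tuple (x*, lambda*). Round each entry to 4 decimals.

Form the Lagrangian:
  L(x, lambda) = (1/2) x^T Q x + c^T x + lambda^T (A x - b)
Stationarity (grad_x L = 0): Q x + c + A^T lambda = 0.
Primal feasibility: A x = b.

This gives the KKT block system:
  [ Q   A^T ] [ x     ]   [-c ]
  [ A    0  ] [ lambda ] = [ b ]

Solving the linear system:
  x*      = (-0.5706, 0.7941, -0.8412)
  lambda* = (6.6235)
  f(x*)   = 12.2029

x* = (-0.5706, 0.7941, -0.8412), lambda* = (6.6235)


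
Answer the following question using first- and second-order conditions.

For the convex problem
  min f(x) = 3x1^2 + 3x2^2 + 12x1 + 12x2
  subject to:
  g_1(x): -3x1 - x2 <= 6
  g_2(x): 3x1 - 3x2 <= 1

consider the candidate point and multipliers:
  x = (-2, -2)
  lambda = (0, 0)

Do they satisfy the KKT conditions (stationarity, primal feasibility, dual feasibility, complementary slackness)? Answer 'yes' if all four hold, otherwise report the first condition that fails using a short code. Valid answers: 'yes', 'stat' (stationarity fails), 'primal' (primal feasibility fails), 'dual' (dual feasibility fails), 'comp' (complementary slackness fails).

Gradient of f: grad f(x) = Q x + c = (0, 0)
Constraint values g_i(x) = a_i^T x - b_i:
  g_1((-2, -2)) = 2
  g_2((-2, -2)) = -1
Stationarity residual: grad f(x) + sum_i lambda_i a_i = (0, 0)
  -> stationarity OK
Primal feasibility (all g_i <= 0): FAILS
Dual feasibility (all lambda_i >= 0): OK
Complementary slackness (lambda_i * g_i(x) = 0 for all i): OK

Verdict: the first failing condition is primal_feasibility -> primal.

primal


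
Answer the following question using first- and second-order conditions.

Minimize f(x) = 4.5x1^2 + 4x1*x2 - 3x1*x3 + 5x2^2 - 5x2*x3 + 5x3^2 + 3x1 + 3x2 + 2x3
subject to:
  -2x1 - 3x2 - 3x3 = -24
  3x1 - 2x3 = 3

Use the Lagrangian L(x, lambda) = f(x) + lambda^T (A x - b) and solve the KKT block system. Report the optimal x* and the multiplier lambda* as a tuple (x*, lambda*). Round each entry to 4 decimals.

Form the Lagrangian:
  L(x, lambda) = (1/2) x^T Q x + c^T x + lambda^T (A x - b)
Stationarity (grad_x L = 0): Q x + c + A^T lambda = 0.
Primal feasibility: A x = b.

This gives the KKT block system:
  [ Q   A^T ] [ x     ]   [-c ]
  [ A    0  ] [ lambda ] = [ b ]

Solving the linear system:
  x*      = (3.2364, 2.4879, 3.3546)
  lambda* = (8.0171, -5.327)
  f(x*)   = 116.1362

x* = (3.2364, 2.4879, 3.3546), lambda* = (8.0171, -5.327)


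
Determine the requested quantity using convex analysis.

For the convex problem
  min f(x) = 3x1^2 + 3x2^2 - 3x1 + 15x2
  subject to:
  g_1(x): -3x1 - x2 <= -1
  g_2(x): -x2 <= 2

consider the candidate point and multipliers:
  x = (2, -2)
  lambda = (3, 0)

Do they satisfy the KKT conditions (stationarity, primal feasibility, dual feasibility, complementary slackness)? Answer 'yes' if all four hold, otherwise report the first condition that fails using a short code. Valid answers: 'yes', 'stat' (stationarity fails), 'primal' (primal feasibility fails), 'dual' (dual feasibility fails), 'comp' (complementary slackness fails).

Gradient of f: grad f(x) = Q x + c = (9, 3)
Constraint values g_i(x) = a_i^T x - b_i:
  g_1((2, -2)) = -3
  g_2((2, -2)) = 0
Stationarity residual: grad f(x) + sum_i lambda_i a_i = (0, 0)
  -> stationarity OK
Primal feasibility (all g_i <= 0): OK
Dual feasibility (all lambda_i >= 0): OK
Complementary slackness (lambda_i * g_i(x) = 0 for all i): FAILS

Verdict: the first failing condition is complementary_slackness -> comp.

comp


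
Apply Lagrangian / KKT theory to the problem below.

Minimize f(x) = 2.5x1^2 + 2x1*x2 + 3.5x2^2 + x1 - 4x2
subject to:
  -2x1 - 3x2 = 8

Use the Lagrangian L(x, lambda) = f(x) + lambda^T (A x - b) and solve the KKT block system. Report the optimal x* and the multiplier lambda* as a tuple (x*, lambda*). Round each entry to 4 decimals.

Form the Lagrangian:
  L(x, lambda) = (1/2) x^T Q x + c^T x + lambda^T (A x - b)
Stationarity (grad_x L = 0): Q x + c + A^T lambda = 0.
Primal feasibility: A x = b.

This gives the KKT block system:
  [ Q   A^T ] [ x     ]   [-c ]
  [ A    0  ] [ lambda ] = [ b ]

Solving the linear system:
  x*      = (-1.9796, -1.3469)
  lambda* = (-5.7959)
  f(x*)   = 24.8878

x* = (-1.9796, -1.3469), lambda* = (-5.7959)


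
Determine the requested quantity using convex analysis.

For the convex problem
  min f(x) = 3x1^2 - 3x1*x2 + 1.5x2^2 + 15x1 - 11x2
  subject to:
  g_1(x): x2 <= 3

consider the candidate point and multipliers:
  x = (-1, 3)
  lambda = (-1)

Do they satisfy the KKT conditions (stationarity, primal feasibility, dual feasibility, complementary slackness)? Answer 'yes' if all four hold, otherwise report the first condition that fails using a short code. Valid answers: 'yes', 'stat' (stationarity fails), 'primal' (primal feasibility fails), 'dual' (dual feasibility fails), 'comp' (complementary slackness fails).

Gradient of f: grad f(x) = Q x + c = (0, 1)
Constraint values g_i(x) = a_i^T x - b_i:
  g_1((-1, 3)) = 0
Stationarity residual: grad f(x) + sum_i lambda_i a_i = (0, 0)
  -> stationarity OK
Primal feasibility (all g_i <= 0): OK
Dual feasibility (all lambda_i >= 0): FAILS
Complementary slackness (lambda_i * g_i(x) = 0 for all i): OK

Verdict: the first failing condition is dual_feasibility -> dual.

dual


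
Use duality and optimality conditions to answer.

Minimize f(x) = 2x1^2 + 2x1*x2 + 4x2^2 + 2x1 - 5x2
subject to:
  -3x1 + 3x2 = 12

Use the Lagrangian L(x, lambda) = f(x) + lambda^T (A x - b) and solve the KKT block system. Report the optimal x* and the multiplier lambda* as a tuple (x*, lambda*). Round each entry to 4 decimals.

Form the Lagrangian:
  L(x, lambda) = (1/2) x^T Q x + c^T x + lambda^T (A x - b)
Stationarity (grad_x L = 0): Q x + c + A^T lambda = 0.
Primal feasibility: A x = b.

This gives the KKT block system:
  [ Q   A^T ] [ x     ]   [-c ]
  [ A    0  ] [ lambda ] = [ b ]

Solving the linear system:
  x*      = (-2.3125, 1.6875)
  lambda* = (-1.2917)
  f(x*)   = 1.2188

x* = (-2.3125, 1.6875), lambda* = (-1.2917)


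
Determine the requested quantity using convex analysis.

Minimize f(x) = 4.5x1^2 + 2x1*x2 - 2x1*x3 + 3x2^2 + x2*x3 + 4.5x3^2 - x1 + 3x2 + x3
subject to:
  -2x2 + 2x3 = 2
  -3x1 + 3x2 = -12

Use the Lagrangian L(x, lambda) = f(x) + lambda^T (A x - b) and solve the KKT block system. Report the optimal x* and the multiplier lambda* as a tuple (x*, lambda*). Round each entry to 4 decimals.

Form the Lagrangian:
  L(x, lambda) = (1/2) x^T Q x + c^T x + lambda^T (A x - b)
Stationarity (grad_x L = 0): Q x + c + A^T lambda = 0.
Primal feasibility: A x = b.

This gives the KKT block system:
  [ Q   A^T ] [ x     ]   [-c ]
  [ A    0  ] [ lambda ] = [ b ]

Solving the linear system:
  x*      = (2.1923, -1.8077, -0.8077)
  lambda* = (6.2308, 5.5769)
  f(x*)   = 23.0192

x* = (2.1923, -1.8077, -0.8077), lambda* = (6.2308, 5.5769)


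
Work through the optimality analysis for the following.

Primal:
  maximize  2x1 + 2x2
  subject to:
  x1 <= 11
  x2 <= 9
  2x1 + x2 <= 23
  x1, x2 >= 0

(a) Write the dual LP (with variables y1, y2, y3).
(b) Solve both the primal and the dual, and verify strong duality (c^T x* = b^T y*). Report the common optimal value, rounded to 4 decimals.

The standard primal-dual pair for 'max c^T x s.t. A x <= b, x >= 0' is:
  Dual:  min b^T y  s.t.  A^T y >= c,  y >= 0.

So the dual LP is:
  minimize  11y1 + 9y2 + 23y3
  subject to:
    y1 + 2y3 >= 2
    y2 + y3 >= 2
    y1, y2, y3 >= 0

Solving the primal: x* = (7, 9).
  primal value c^T x* = 32.
Solving the dual: y* = (0, 1, 1).
  dual value b^T y* = 32.
Strong duality: c^T x* = b^T y*. Confirmed.

32


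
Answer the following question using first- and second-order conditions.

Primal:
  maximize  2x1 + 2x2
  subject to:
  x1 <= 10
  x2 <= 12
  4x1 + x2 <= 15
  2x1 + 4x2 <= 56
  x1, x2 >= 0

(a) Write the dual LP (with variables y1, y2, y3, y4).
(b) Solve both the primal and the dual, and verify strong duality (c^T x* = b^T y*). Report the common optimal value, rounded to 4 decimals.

The standard primal-dual pair for 'max c^T x s.t. A x <= b, x >= 0' is:
  Dual:  min b^T y  s.t.  A^T y >= c,  y >= 0.

So the dual LP is:
  minimize  10y1 + 12y2 + 15y3 + 56y4
  subject to:
    y1 + 4y3 + 2y4 >= 2
    y2 + y3 + 4y4 >= 2
    y1, y2, y3, y4 >= 0

Solving the primal: x* = (0.75, 12).
  primal value c^T x* = 25.5.
Solving the dual: y* = (0, 1.5, 0.5, 0).
  dual value b^T y* = 25.5.
Strong duality: c^T x* = b^T y*. Confirmed.

25.5


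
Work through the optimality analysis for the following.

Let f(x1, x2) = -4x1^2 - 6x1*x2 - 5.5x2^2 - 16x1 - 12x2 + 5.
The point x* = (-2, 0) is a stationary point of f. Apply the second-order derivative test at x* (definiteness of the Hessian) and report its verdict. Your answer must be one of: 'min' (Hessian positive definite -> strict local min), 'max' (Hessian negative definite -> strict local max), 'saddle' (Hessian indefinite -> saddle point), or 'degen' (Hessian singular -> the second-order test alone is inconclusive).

Compute the Hessian H = grad^2 f:
  H = [[-8, -6], [-6, -11]]
Verify stationarity: grad f(x*) = H x* + g = (0, 0).
Eigenvalues of H: -15.6847, -3.3153.
Both eigenvalues < 0, so H is negative definite -> x* is a strict local max.

max


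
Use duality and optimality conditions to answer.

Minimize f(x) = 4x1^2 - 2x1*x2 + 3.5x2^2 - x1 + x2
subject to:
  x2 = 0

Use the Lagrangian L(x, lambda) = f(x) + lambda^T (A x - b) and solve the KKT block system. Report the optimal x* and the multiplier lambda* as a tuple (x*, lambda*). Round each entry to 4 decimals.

Form the Lagrangian:
  L(x, lambda) = (1/2) x^T Q x + c^T x + lambda^T (A x - b)
Stationarity (grad_x L = 0): Q x + c + A^T lambda = 0.
Primal feasibility: A x = b.

This gives the KKT block system:
  [ Q   A^T ] [ x     ]   [-c ]
  [ A    0  ] [ lambda ] = [ b ]

Solving the linear system:
  x*      = (0.125, 0)
  lambda* = (-0.75)
  f(x*)   = -0.0625

x* = (0.125, 0), lambda* = (-0.75)


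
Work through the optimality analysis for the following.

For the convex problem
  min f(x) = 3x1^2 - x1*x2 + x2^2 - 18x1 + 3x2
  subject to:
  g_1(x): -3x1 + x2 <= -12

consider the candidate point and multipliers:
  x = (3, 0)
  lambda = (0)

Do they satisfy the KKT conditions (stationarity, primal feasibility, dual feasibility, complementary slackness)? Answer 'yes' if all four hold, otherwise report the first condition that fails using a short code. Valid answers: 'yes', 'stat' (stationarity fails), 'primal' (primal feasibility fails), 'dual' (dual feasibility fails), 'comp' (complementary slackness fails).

Gradient of f: grad f(x) = Q x + c = (0, 0)
Constraint values g_i(x) = a_i^T x - b_i:
  g_1((3, 0)) = 3
Stationarity residual: grad f(x) + sum_i lambda_i a_i = (0, 0)
  -> stationarity OK
Primal feasibility (all g_i <= 0): FAILS
Dual feasibility (all lambda_i >= 0): OK
Complementary slackness (lambda_i * g_i(x) = 0 for all i): OK

Verdict: the first failing condition is primal_feasibility -> primal.

primal


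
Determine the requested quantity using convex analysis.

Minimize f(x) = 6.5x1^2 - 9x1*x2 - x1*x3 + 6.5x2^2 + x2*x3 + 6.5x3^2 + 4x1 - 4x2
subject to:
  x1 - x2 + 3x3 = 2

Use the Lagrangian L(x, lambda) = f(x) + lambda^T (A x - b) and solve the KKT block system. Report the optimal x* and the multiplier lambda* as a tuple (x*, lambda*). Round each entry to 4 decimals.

Form the Lagrangian:
  L(x, lambda) = (1/2) x^T Q x + c^T x + lambda^T (A x - b)
Stationarity (grad_x L = 0): Q x + c + A^T lambda = 0.
Primal feasibility: A x = b.

This gives the KKT block system:
  [ Q   A^T ] [ x     ]   [-c ]
  [ A    0  ] [ lambda ] = [ b ]

Solving the linear system:
  x*      = (-0.0169, 0.0169, 0.678)
  lambda* = (-2.9492)
  f(x*)   = 2.8814

x* = (-0.0169, 0.0169, 0.678), lambda* = (-2.9492)


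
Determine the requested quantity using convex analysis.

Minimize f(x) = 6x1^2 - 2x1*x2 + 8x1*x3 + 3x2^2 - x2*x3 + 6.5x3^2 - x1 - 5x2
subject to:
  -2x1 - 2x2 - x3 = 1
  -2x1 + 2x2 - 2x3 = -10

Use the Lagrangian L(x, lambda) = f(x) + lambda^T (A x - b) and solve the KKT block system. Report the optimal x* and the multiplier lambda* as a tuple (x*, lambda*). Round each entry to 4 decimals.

Form the Lagrangian:
  L(x, lambda) = (1/2) x^T Q x + c^T x + lambda^T (A x - b)
Stationarity (grad_x L = 0): Q x + c + A^T lambda = 0.
Primal feasibility: A x = b.

This gives the KKT block system:
  [ Q   A^T ] [ x     ]   [-c ]
  [ A    0  ] [ lambda ] = [ b ]

Solving the linear system:
  x*      = (1.4104, -2.4701, 1.1194)
  lambda* = (1.5149, 13.3955)
  f(x*)   = 71.6903

x* = (1.4104, -2.4701, 1.1194), lambda* = (1.5149, 13.3955)


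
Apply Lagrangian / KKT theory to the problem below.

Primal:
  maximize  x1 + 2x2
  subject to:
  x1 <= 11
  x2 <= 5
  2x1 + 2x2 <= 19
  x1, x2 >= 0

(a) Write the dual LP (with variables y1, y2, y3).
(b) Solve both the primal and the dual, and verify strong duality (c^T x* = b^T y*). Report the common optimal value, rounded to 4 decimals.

The standard primal-dual pair for 'max c^T x s.t. A x <= b, x >= 0' is:
  Dual:  min b^T y  s.t.  A^T y >= c,  y >= 0.

So the dual LP is:
  minimize  11y1 + 5y2 + 19y3
  subject to:
    y1 + 2y3 >= 1
    y2 + 2y3 >= 2
    y1, y2, y3 >= 0

Solving the primal: x* = (4.5, 5).
  primal value c^T x* = 14.5.
Solving the dual: y* = (0, 1, 0.5).
  dual value b^T y* = 14.5.
Strong duality: c^T x* = b^T y*. Confirmed.

14.5


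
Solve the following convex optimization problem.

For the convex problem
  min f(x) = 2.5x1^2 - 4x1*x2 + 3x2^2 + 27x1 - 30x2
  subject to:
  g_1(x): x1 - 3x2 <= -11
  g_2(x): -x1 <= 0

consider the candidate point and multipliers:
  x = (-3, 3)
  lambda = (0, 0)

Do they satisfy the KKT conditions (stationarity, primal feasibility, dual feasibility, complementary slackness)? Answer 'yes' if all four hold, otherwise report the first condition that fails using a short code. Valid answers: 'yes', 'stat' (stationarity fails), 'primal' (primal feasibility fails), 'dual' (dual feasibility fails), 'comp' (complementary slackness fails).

Gradient of f: grad f(x) = Q x + c = (0, 0)
Constraint values g_i(x) = a_i^T x - b_i:
  g_1((-3, 3)) = -1
  g_2((-3, 3)) = 3
Stationarity residual: grad f(x) + sum_i lambda_i a_i = (0, 0)
  -> stationarity OK
Primal feasibility (all g_i <= 0): FAILS
Dual feasibility (all lambda_i >= 0): OK
Complementary slackness (lambda_i * g_i(x) = 0 for all i): OK

Verdict: the first failing condition is primal_feasibility -> primal.

primal


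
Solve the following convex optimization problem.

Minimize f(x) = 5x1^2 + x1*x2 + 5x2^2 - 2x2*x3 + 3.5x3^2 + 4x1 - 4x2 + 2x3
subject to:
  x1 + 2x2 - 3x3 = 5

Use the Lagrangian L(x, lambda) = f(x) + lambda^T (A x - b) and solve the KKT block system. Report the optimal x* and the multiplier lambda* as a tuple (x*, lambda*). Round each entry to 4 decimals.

Form the Lagrangian:
  L(x, lambda) = (1/2) x^T Q x + c^T x + lambda^T (A x - b)
Stationarity (grad_x L = 0): Q x + c + A^T lambda = 0.
Primal feasibility: A x = b.

This gives the KKT block system:
  [ Q   A^T ] [ x     ]   [-c ]
  [ A    0  ] [ lambda ] = [ b ]

Solving the linear system:
  x*      = (-0.1978, 0.7166, -1.2548)
  lambda* = (-2.739)
  f(x*)   = 3.764

x* = (-0.1978, 0.7166, -1.2548), lambda* = (-2.739)


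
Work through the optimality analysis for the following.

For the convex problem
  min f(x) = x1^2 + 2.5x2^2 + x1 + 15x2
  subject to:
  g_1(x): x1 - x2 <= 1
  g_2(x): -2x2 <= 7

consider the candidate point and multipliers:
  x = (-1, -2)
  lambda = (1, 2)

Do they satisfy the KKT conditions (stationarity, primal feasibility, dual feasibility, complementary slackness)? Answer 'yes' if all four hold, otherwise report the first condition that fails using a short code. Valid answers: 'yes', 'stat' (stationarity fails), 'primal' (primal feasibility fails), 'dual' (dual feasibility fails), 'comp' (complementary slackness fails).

Gradient of f: grad f(x) = Q x + c = (-1, 5)
Constraint values g_i(x) = a_i^T x - b_i:
  g_1((-1, -2)) = 0
  g_2((-1, -2)) = -3
Stationarity residual: grad f(x) + sum_i lambda_i a_i = (0, 0)
  -> stationarity OK
Primal feasibility (all g_i <= 0): OK
Dual feasibility (all lambda_i >= 0): OK
Complementary slackness (lambda_i * g_i(x) = 0 for all i): FAILS

Verdict: the first failing condition is complementary_slackness -> comp.

comp


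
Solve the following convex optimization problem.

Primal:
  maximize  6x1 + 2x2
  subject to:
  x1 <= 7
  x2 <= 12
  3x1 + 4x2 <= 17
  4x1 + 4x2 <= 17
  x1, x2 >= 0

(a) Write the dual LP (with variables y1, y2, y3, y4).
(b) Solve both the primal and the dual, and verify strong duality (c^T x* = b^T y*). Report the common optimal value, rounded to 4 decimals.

The standard primal-dual pair for 'max c^T x s.t. A x <= b, x >= 0' is:
  Dual:  min b^T y  s.t.  A^T y >= c,  y >= 0.

So the dual LP is:
  minimize  7y1 + 12y2 + 17y3 + 17y4
  subject to:
    y1 + 3y3 + 4y4 >= 6
    y2 + 4y3 + 4y4 >= 2
    y1, y2, y3, y4 >= 0

Solving the primal: x* = (4.25, 0).
  primal value c^T x* = 25.5.
Solving the dual: y* = (0, 0, 0, 1.5).
  dual value b^T y* = 25.5.
Strong duality: c^T x* = b^T y*. Confirmed.

25.5


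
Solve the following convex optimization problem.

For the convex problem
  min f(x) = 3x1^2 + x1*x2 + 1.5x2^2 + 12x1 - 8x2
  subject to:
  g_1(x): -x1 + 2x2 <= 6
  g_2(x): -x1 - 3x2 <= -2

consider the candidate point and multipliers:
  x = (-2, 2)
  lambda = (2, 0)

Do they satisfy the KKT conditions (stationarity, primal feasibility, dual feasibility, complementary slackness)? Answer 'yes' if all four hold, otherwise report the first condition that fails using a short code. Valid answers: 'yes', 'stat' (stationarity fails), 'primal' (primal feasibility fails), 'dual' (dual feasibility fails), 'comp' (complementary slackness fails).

Gradient of f: grad f(x) = Q x + c = (2, -4)
Constraint values g_i(x) = a_i^T x - b_i:
  g_1((-2, 2)) = 0
  g_2((-2, 2)) = -2
Stationarity residual: grad f(x) + sum_i lambda_i a_i = (0, 0)
  -> stationarity OK
Primal feasibility (all g_i <= 0): OK
Dual feasibility (all lambda_i >= 0): OK
Complementary slackness (lambda_i * g_i(x) = 0 for all i): OK

Verdict: yes, KKT holds.

yes


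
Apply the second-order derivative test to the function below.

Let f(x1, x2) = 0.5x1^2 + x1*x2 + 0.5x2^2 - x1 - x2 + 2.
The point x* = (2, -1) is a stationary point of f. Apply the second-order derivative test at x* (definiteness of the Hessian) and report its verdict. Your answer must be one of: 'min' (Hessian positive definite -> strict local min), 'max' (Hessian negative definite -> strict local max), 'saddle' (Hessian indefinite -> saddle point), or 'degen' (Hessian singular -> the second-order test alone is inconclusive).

Compute the Hessian H = grad^2 f:
  H = [[1, 1], [1, 1]]
Verify stationarity: grad f(x*) = H x* + g = (0, 0).
Eigenvalues of H: 0, 2.
H has a zero eigenvalue (singular; positive semidefinite but not definite), so H is neither positive definite, negative definite, nor indefinite. The second-order test alone is inconclusive -> degen.
(Indeed, f is constant along the null direction of H through x*, so x* is not a strict local extremum.)

degen


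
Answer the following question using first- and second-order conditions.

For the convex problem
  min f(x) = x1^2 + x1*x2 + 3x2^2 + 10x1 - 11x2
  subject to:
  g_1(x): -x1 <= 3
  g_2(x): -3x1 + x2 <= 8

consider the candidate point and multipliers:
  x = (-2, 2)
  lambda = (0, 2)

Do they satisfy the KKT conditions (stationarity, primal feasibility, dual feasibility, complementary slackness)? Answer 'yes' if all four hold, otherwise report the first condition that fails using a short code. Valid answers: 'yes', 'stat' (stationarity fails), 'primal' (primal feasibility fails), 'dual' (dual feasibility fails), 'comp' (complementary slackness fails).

Gradient of f: grad f(x) = Q x + c = (8, -1)
Constraint values g_i(x) = a_i^T x - b_i:
  g_1((-2, 2)) = -1
  g_2((-2, 2)) = 0
Stationarity residual: grad f(x) + sum_i lambda_i a_i = (2, 1)
  -> stationarity FAILS
Primal feasibility (all g_i <= 0): OK
Dual feasibility (all lambda_i >= 0): OK
Complementary slackness (lambda_i * g_i(x) = 0 for all i): OK

Verdict: the first failing condition is stationarity -> stat.

stat


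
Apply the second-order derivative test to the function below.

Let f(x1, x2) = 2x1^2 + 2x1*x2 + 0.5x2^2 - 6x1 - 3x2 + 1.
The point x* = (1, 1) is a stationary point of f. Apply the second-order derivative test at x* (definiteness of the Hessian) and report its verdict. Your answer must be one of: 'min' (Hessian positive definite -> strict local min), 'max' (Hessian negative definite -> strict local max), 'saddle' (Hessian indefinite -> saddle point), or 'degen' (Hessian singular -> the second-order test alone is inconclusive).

Compute the Hessian H = grad^2 f:
  H = [[4, 2], [2, 1]]
Verify stationarity: grad f(x*) = H x* + g = (0, 0).
Eigenvalues of H: 0, 5.
H has a zero eigenvalue (singular; positive semidefinite but not definite), so H is neither positive definite, negative definite, nor indefinite. The second-order test alone is inconclusive -> degen.
(Indeed, f is constant along the null direction of H through x*, so x* is not a strict local extremum.)

degen


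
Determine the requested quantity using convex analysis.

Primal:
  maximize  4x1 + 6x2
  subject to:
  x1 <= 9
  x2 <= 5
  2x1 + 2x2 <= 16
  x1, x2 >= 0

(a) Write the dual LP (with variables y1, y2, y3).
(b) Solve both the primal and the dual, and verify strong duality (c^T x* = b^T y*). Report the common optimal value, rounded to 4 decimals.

The standard primal-dual pair for 'max c^T x s.t. A x <= b, x >= 0' is:
  Dual:  min b^T y  s.t.  A^T y >= c,  y >= 0.

So the dual LP is:
  minimize  9y1 + 5y2 + 16y3
  subject to:
    y1 + 2y3 >= 4
    y2 + 2y3 >= 6
    y1, y2, y3 >= 0

Solving the primal: x* = (3, 5).
  primal value c^T x* = 42.
Solving the dual: y* = (0, 2, 2).
  dual value b^T y* = 42.
Strong duality: c^T x* = b^T y*. Confirmed.

42


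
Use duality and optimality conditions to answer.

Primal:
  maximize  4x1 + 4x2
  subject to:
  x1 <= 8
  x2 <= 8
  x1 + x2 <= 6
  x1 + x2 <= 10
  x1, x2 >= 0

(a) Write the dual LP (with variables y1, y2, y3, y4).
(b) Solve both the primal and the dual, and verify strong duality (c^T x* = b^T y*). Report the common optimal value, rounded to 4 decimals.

The standard primal-dual pair for 'max c^T x s.t. A x <= b, x >= 0' is:
  Dual:  min b^T y  s.t.  A^T y >= c,  y >= 0.

So the dual LP is:
  minimize  8y1 + 8y2 + 6y3 + 10y4
  subject to:
    y1 + y3 + y4 >= 4
    y2 + y3 + y4 >= 4
    y1, y2, y3, y4 >= 0

Solving the primal: x* = (6, 0).
  primal value c^T x* = 24.
Solving the dual: y* = (0, 0, 4, 0).
  dual value b^T y* = 24.
Strong duality: c^T x* = b^T y*. Confirmed.

24


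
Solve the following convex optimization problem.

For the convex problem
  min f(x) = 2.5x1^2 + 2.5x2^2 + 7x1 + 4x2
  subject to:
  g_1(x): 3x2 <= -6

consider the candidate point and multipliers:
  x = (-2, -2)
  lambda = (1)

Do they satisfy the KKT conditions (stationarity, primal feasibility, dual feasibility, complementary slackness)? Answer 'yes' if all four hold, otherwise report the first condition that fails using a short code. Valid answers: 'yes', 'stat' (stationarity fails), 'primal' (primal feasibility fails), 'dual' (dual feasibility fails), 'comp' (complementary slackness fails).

Gradient of f: grad f(x) = Q x + c = (-3, -6)
Constraint values g_i(x) = a_i^T x - b_i:
  g_1((-2, -2)) = 0
Stationarity residual: grad f(x) + sum_i lambda_i a_i = (-3, -3)
  -> stationarity FAILS
Primal feasibility (all g_i <= 0): OK
Dual feasibility (all lambda_i >= 0): OK
Complementary slackness (lambda_i * g_i(x) = 0 for all i): OK

Verdict: the first failing condition is stationarity -> stat.

stat


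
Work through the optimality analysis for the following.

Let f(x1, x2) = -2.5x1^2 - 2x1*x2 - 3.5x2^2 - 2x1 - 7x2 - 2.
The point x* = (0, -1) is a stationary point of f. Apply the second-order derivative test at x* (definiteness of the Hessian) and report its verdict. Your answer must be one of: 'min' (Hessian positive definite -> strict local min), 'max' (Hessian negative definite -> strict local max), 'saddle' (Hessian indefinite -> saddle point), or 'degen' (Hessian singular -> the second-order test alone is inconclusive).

Compute the Hessian H = grad^2 f:
  H = [[-5, -2], [-2, -7]]
Verify stationarity: grad f(x*) = H x* + g = (0, 0).
Eigenvalues of H: -8.2361, -3.7639.
Both eigenvalues < 0, so H is negative definite -> x* is a strict local max.

max


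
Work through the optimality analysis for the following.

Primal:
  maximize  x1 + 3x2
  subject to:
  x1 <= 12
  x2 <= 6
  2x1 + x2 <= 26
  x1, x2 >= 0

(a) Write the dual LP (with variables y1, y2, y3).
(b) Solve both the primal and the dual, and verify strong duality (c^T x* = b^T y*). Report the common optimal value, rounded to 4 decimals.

The standard primal-dual pair for 'max c^T x s.t. A x <= b, x >= 0' is:
  Dual:  min b^T y  s.t.  A^T y >= c,  y >= 0.

So the dual LP is:
  minimize  12y1 + 6y2 + 26y3
  subject to:
    y1 + 2y3 >= 1
    y2 + y3 >= 3
    y1, y2, y3 >= 0

Solving the primal: x* = (10, 6).
  primal value c^T x* = 28.
Solving the dual: y* = (0, 2.5, 0.5).
  dual value b^T y* = 28.
Strong duality: c^T x* = b^T y*. Confirmed.

28


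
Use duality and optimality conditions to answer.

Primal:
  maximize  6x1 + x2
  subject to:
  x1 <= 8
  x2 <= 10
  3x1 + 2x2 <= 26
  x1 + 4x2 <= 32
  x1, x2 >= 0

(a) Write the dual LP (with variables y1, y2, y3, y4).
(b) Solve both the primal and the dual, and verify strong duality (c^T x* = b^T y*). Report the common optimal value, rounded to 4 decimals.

The standard primal-dual pair for 'max c^T x s.t. A x <= b, x >= 0' is:
  Dual:  min b^T y  s.t.  A^T y >= c,  y >= 0.

So the dual LP is:
  minimize  8y1 + 10y2 + 26y3 + 32y4
  subject to:
    y1 + 3y3 + y4 >= 6
    y2 + 2y3 + 4y4 >= 1
    y1, y2, y3, y4 >= 0

Solving the primal: x* = (8, 1).
  primal value c^T x* = 49.
Solving the dual: y* = (4.5, 0, 0.5, 0).
  dual value b^T y* = 49.
Strong duality: c^T x* = b^T y*. Confirmed.

49


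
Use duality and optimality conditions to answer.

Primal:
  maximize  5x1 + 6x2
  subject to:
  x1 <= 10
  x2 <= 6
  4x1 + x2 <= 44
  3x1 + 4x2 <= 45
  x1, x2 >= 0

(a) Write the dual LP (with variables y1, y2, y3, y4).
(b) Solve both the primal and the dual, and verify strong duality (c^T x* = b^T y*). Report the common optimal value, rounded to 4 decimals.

The standard primal-dual pair for 'max c^T x s.t. A x <= b, x >= 0' is:
  Dual:  min b^T y  s.t.  A^T y >= c,  y >= 0.

So the dual LP is:
  minimize  10y1 + 6y2 + 44y3 + 45y4
  subject to:
    y1 + 4y3 + 3y4 >= 5
    y2 + y3 + 4y4 >= 6
    y1, y2, y3, y4 >= 0

Solving the primal: x* = (10, 3.75).
  primal value c^T x* = 72.5.
Solving the dual: y* = (0.5, 0, 0, 1.5).
  dual value b^T y* = 72.5.
Strong duality: c^T x* = b^T y*. Confirmed.

72.5


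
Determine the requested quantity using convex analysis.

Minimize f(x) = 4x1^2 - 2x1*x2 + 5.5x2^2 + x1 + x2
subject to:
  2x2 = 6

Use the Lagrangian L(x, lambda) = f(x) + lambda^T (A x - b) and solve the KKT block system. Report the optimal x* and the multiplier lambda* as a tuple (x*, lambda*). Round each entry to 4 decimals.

Form the Lagrangian:
  L(x, lambda) = (1/2) x^T Q x + c^T x + lambda^T (A x - b)
Stationarity (grad_x L = 0): Q x + c + A^T lambda = 0.
Primal feasibility: A x = b.

This gives the KKT block system:
  [ Q   A^T ] [ x     ]   [-c ]
  [ A    0  ] [ lambda ] = [ b ]

Solving the linear system:
  x*      = (0.625, 3)
  lambda* = (-16.375)
  f(x*)   = 50.9375

x* = (0.625, 3), lambda* = (-16.375)


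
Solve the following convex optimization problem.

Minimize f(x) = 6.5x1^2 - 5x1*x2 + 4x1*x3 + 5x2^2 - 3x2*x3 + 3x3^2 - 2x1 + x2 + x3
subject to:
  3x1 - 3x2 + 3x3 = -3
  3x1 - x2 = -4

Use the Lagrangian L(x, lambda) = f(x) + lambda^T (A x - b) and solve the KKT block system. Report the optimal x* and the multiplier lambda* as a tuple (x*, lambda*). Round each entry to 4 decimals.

Form the Lagrangian:
  L(x, lambda) = (1/2) x^T Q x + c^T x + lambda^T (A x - b)
Stationarity (grad_x L = 0): Q x + c + A^T lambda = 0.
Primal feasibility: A x = b.

This gives the KKT block system:
  [ Q   A^T ] [ x     ]   [-c ]
  [ A    0  ] [ lambda ] = [ b ]

Solving the linear system:
  x*      = (-1.2987, 0.1039, 0.4026)
  lambda* = (0.697, 5.2338)
  f(x*)   = 13.0649

x* = (-1.2987, 0.1039, 0.4026), lambda* = (0.697, 5.2338)


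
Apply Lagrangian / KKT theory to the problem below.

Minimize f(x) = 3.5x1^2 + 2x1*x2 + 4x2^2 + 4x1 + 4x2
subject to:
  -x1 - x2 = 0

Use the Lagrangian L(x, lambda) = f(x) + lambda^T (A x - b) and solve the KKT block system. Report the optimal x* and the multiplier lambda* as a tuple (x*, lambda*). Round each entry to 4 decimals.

Form the Lagrangian:
  L(x, lambda) = (1/2) x^T Q x + c^T x + lambda^T (A x - b)
Stationarity (grad_x L = 0): Q x + c + A^T lambda = 0.
Primal feasibility: A x = b.

This gives the KKT block system:
  [ Q   A^T ] [ x     ]   [-c ]
  [ A    0  ] [ lambda ] = [ b ]

Solving the linear system:
  x*      = (0, 0)
  lambda* = (4)
  f(x*)   = 0

x* = (0, 0), lambda* = (4)


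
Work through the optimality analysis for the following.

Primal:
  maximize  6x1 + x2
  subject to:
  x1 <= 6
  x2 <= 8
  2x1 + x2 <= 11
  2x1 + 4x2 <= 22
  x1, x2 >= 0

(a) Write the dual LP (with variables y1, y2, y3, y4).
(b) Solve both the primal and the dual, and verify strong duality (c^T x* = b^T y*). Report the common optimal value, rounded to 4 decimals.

The standard primal-dual pair for 'max c^T x s.t. A x <= b, x >= 0' is:
  Dual:  min b^T y  s.t.  A^T y >= c,  y >= 0.

So the dual LP is:
  minimize  6y1 + 8y2 + 11y3 + 22y4
  subject to:
    y1 + 2y3 + 2y4 >= 6
    y2 + y3 + 4y4 >= 1
    y1, y2, y3, y4 >= 0

Solving the primal: x* = (5.5, 0).
  primal value c^T x* = 33.
Solving the dual: y* = (0, 0, 3, 0).
  dual value b^T y* = 33.
Strong duality: c^T x* = b^T y*. Confirmed.

33


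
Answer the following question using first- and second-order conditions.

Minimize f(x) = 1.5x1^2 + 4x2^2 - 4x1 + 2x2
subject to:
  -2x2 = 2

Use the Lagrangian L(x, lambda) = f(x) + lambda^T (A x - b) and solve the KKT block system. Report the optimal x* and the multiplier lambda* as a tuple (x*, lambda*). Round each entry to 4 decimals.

Form the Lagrangian:
  L(x, lambda) = (1/2) x^T Q x + c^T x + lambda^T (A x - b)
Stationarity (grad_x L = 0): Q x + c + A^T lambda = 0.
Primal feasibility: A x = b.

This gives the KKT block system:
  [ Q   A^T ] [ x     ]   [-c ]
  [ A    0  ] [ lambda ] = [ b ]

Solving the linear system:
  x*      = (1.3333, -1)
  lambda* = (-3)
  f(x*)   = -0.6667

x* = (1.3333, -1), lambda* = (-3)


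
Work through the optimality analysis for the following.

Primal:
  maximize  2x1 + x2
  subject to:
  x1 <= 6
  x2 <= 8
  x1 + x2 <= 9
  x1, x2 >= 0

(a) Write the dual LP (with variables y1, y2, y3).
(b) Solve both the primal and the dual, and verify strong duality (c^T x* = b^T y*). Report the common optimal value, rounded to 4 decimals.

The standard primal-dual pair for 'max c^T x s.t. A x <= b, x >= 0' is:
  Dual:  min b^T y  s.t.  A^T y >= c,  y >= 0.

So the dual LP is:
  minimize  6y1 + 8y2 + 9y3
  subject to:
    y1 + y3 >= 2
    y2 + y3 >= 1
    y1, y2, y3 >= 0

Solving the primal: x* = (6, 3).
  primal value c^T x* = 15.
Solving the dual: y* = (1, 0, 1).
  dual value b^T y* = 15.
Strong duality: c^T x* = b^T y*. Confirmed.

15


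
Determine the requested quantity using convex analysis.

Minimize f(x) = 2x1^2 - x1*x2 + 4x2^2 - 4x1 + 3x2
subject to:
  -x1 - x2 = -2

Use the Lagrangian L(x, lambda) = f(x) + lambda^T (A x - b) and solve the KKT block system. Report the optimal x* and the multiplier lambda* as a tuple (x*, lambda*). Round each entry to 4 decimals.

Form the Lagrangian:
  L(x, lambda) = (1/2) x^T Q x + c^T x + lambda^T (A x - b)
Stationarity (grad_x L = 0): Q x + c + A^T lambda = 0.
Primal feasibility: A x = b.

This gives the KKT block system:
  [ Q   A^T ] [ x     ]   [-c ]
  [ A    0  ] [ lambda ] = [ b ]

Solving the linear system:
  x*      = (1.7857, 0.2143)
  lambda* = (2.9286)
  f(x*)   = -0.3214

x* = (1.7857, 0.2143), lambda* = (2.9286)


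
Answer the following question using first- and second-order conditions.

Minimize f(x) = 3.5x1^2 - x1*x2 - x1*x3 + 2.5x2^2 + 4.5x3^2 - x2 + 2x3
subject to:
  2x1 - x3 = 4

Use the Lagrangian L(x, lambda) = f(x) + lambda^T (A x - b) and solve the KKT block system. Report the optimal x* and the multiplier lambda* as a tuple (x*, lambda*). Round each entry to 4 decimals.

Form the Lagrangian:
  L(x, lambda) = (1/2) x^T Q x + c^T x + lambda^T (A x - b)
Stationarity (grad_x L = 0): Q x + c + A^T lambda = 0.
Primal feasibility: A x = b.

This gives the KKT block system:
  [ Q   A^T ] [ x     ]   [-c ]
  [ A    0  ] [ lambda ] = [ b ]

Solving the linear system:
  x*      = (1.6546, 0.5309, -0.6907)
  lambda* = (-5.8711)
  f(x*)   = 10.7861

x* = (1.6546, 0.5309, -0.6907), lambda* = (-5.8711)


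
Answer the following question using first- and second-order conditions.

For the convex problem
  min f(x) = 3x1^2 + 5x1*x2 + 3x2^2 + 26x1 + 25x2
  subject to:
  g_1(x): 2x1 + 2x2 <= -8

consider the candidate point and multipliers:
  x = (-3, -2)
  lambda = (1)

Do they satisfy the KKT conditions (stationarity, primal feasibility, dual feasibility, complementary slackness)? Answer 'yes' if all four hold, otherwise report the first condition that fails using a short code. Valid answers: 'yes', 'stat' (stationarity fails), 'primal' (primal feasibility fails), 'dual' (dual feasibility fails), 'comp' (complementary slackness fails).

Gradient of f: grad f(x) = Q x + c = (-2, -2)
Constraint values g_i(x) = a_i^T x - b_i:
  g_1((-3, -2)) = -2
Stationarity residual: grad f(x) + sum_i lambda_i a_i = (0, 0)
  -> stationarity OK
Primal feasibility (all g_i <= 0): OK
Dual feasibility (all lambda_i >= 0): OK
Complementary slackness (lambda_i * g_i(x) = 0 for all i): FAILS

Verdict: the first failing condition is complementary_slackness -> comp.

comp


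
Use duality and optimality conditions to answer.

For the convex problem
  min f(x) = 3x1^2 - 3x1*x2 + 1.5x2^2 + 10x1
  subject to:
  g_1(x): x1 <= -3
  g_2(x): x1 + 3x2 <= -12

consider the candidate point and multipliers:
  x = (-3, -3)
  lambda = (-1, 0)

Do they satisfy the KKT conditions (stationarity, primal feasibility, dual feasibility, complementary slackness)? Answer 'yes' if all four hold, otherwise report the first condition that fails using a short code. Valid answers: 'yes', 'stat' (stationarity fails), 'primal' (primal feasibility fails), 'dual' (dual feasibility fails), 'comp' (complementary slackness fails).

Gradient of f: grad f(x) = Q x + c = (1, 0)
Constraint values g_i(x) = a_i^T x - b_i:
  g_1((-3, -3)) = 0
  g_2((-3, -3)) = 0
Stationarity residual: grad f(x) + sum_i lambda_i a_i = (0, 0)
  -> stationarity OK
Primal feasibility (all g_i <= 0): OK
Dual feasibility (all lambda_i >= 0): FAILS
Complementary slackness (lambda_i * g_i(x) = 0 for all i): OK

Verdict: the first failing condition is dual_feasibility -> dual.

dual


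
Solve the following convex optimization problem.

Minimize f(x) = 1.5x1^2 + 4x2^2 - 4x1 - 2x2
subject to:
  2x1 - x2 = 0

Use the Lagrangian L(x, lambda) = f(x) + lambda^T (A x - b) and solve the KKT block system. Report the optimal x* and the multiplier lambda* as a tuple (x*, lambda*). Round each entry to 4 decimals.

Form the Lagrangian:
  L(x, lambda) = (1/2) x^T Q x + c^T x + lambda^T (A x - b)
Stationarity (grad_x L = 0): Q x + c + A^T lambda = 0.
Primal feasibility: A x = b.

This gives the KKT block system:
  [ Q   A^T ] [ x     ]   [-c ]
  [ A    0  ] [ lambda ] = [ b ]

Solving the linear system:
  x*      = (0.2286, 0.4571)
  lambda* = (1.6571)
  f(x*)   = -0.9143

x* = (0.2286, 0.4571), lambda* = (1.6571)


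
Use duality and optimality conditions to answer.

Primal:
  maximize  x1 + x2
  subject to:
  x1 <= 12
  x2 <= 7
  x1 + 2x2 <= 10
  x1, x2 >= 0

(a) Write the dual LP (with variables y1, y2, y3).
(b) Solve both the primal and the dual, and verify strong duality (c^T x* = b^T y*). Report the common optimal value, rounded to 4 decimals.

The standard primal-dual pair for 'max c^T x s.t. A x <= b, x >= 0' is:
  Dual:  min b^T y  s.t.  A^T y >= c,  y >= 0.

So the dual LP is:
  minimize  12y1 + 7y2 + 10y3
  subject to:
    y1 + y3 >= 1
    y2 + 2y3 >= 1
    y1, y2, y3 >= 0

Solving the primal: x* = (10, 0).
  primal value c^T x* = 10.
Solving the dual: y* = (0, 0, 1).
  dual value b^T y* = 10.
Strong duality: c^T x* = b^T y*. Confirmed.

10


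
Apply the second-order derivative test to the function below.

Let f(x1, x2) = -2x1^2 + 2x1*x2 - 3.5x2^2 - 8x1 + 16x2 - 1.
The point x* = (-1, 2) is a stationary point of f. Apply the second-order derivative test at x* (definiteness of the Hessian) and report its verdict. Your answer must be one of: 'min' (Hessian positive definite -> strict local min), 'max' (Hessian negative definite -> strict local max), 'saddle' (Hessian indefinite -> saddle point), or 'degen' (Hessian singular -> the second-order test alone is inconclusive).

Compute the Hessian H = grad^2 f:
  H = [[-4, 2], [2, -7]]
Verify stationarity: grad f(x*) = H x* + g = (0, 0).
Eigenvalues of H: -8, -3.
Both eigenvalues < 0, so H is negative definite -> x* is a strict local max.

max


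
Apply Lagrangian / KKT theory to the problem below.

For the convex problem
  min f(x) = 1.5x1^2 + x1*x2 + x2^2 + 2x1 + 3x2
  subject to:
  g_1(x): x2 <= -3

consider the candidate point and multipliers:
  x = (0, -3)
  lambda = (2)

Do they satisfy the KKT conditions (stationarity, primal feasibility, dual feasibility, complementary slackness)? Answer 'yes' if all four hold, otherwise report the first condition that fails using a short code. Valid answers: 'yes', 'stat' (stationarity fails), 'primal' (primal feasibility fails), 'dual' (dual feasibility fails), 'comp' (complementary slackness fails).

Gradient of f: grad f(x) = Q x + c = (-1, -3)
Constraint values g_i(x) = a_i^T x - b_i:
  g_1((0, -3)) = 0
Stationarity residual: grad f(x) + sum_i lambda_i a_i = (-1, -1)
  -> stationarity FAILS
Primal feasibility (all g_i <= 0): OK
Dual feasibility (all lambda_i >= 0): OK
Complementary slackness (lambda_i * g_i(x) = 0 for all i): OK

Verdict: the first failing condition is stationarity -> stat.

stat


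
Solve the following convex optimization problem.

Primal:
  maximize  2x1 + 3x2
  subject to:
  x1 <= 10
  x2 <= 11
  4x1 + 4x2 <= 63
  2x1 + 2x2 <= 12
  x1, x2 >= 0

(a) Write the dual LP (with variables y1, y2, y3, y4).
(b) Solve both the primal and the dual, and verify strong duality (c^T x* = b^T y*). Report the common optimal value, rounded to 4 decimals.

The standard primal-dual pair for 'max c^T x s.t. A x <= b, x >= 0' is:
  Dual:  min b^T y  s.t.  A^T y >= c,  y >= 0.

So the dual LP is:
  minimize  10y1 + 11y2 + 63y3 + 12y4
  subject to:
    y1 + 4y3 + 2y4 >= 2
    y2 + 4y3 + 2y4 >= 3
    y1, y2, y3, y4 >= 0

Solving the primal: x* = (0, 6).
  primal value c^T x* = 18.
Solving the dual: y* = (0, 0, 0, 1.5).
  dual value b^T y* = 18.
Strong duality: c^T x* = b^T y*. Confirmed.

18


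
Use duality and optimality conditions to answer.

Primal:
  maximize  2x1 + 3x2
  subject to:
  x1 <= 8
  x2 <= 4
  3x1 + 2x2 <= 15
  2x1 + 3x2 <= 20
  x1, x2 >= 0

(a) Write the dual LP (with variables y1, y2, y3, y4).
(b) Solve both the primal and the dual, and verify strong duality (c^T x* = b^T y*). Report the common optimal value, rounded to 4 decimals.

The standard primal-dual pair for 'max c^T x s.t. A x <= b, x >= 0' is:
  Dual:  min b^T y  s.t.  A^T y >= c,  y >= 0.

So the dual LP is:
  minimize  8y1 + 4y2 + 15y3 + 20y4
  subject to:
    y1 + 3y3 + 2y4 >= 2
    y2 + 2y3 + 3y4 >= 3
    y1, y2, y3, y4 >= 0

Solving the primal: x* = (2.3333, 4).
  primal value c^T x* = 16.6667.
Solving the dual: y* = (0, 1.6667, 0.6667, 0).
  dual value b^T y* = 16.6667.
Strong duality: c^T x* = b^T y*. Confirmed.

16.6667
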